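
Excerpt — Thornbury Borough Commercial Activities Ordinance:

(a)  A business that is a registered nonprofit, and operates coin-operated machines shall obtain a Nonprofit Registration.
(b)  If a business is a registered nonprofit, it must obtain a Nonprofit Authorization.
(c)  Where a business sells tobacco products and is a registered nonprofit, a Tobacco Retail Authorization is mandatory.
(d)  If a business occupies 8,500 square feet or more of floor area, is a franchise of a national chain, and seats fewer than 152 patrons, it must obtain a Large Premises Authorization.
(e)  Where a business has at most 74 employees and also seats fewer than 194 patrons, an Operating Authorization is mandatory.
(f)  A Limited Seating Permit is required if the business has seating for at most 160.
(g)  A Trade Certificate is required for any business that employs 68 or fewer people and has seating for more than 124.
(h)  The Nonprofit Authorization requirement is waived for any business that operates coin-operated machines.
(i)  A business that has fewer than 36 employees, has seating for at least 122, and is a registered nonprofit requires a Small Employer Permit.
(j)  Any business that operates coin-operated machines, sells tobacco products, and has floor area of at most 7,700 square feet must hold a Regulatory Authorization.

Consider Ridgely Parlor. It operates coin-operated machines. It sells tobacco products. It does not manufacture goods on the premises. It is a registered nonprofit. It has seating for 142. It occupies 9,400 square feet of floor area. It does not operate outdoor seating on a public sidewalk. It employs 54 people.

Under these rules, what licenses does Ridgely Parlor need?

(a) is a registered nonprofit; operates coin-operated machines → Nonprofit Registration required.
(b) is a registered nonprofit → Nonprofit Authorization required.
(c) sells tobacco products; is a registered nonprofit → Tobacco Retail Authorization required.
(d) floor area 9,400 square feet ≥ 8,500 square feet; is a registered nonprofit (not: is a franchise of a national chain); seating 142 < 152 → Large Premises Authorization not required.
(e) employees 54 ≤ 74; seating 142 < 194 → Operating Authorization required.
(f) seating 142 ≤ 160 → Limited Seating Permit required.
(g) employees 54 ≤ 68; seating 142 > 124 → Trade Certificate required.
(h) operates coin-operated machines → exempt from Nonprofit Authorization.
(i) employees 54 ≥ 36; seating 142 ≥ 122; is a registered nonprofit → Small Employer Permit not required.
(j) operates coin-operated machines; sells tobacco products; floor area 9,400 square feet > 7,700 square feet → Regulatory Authorization not required.

Limited Seating Permit, Nonprofit Registration, Operating Authorization, Tobacco Retail Authorization, Trade Certificate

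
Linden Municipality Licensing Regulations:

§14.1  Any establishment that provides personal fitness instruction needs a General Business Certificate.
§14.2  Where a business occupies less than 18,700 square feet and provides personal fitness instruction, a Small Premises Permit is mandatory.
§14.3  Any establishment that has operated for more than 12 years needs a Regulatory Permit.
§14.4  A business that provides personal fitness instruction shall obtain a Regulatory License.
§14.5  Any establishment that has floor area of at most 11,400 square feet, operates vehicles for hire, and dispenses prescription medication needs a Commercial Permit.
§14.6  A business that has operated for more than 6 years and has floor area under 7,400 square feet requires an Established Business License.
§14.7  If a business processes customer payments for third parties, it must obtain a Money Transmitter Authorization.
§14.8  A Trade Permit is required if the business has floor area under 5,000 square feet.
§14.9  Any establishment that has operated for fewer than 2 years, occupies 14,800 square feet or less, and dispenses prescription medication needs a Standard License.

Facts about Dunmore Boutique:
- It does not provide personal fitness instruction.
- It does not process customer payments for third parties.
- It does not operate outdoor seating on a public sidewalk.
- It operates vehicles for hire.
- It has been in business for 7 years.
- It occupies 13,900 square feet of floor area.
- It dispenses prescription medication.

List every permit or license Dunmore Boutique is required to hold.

None

§14.1 does not provide personal fitness instruction → General Business Certificate not required.
§14.2 floor area 13,900 square feet < 18,700 square feet; does not provide personal fitness instruction → Small Premises Permit not required.
§14.3 years in business 7 ≤ 12 → Regulatory Permit not required.
§14.4 does not provide personal fitness instruction → Regulatory License not required.
§14.5 floor area 13,900 square feet > 11,400 square feet; operates vehicles for hire; dispenses prescription medication → Commercial Permit not required.
§14.6 years in business 7 > 6; floor area 13,900 square feet ≥ 7,400 square feet → Established Business License not required.
§14.7 does not process customer payments for third parties → Money Transmitter Authorization not required.
§14.8 floor area 13,900 square feet ≥ 5,000 square feet → Trade Permit not required.
§14.9 years in business 7 ≥ 2; floor area 13,900 square feet ≤ 14,800 square feet; dispenses prescription medication → Standard License not required.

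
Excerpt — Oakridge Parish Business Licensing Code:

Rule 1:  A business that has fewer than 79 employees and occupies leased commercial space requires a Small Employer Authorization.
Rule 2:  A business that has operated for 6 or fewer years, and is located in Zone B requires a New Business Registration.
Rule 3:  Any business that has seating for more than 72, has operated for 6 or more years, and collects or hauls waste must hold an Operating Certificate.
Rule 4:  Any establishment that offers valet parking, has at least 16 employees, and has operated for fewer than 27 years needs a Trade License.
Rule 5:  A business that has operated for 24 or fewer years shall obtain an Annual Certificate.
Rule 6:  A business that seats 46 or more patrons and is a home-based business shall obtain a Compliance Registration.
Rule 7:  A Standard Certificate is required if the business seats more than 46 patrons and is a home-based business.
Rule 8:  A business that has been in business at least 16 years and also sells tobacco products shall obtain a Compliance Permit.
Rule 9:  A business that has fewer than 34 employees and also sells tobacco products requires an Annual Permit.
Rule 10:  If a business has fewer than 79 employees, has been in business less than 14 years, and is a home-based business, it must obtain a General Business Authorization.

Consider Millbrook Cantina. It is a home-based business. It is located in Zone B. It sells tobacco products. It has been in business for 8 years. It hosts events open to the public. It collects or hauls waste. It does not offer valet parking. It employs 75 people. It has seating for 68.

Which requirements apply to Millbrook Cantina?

Rule 1: employees 75 < 79; is a home-based business (not: occupies leased commercial space) → Small Employer Authorization not required.
Rule 2: years in business 8 > 6; is located in Zone B → New Business Registration not required.
Rule 3: seating 68 ≤ 72; years in business 8 ≥ 6; collects or hauls waste → Operating Certificate not required.
Rule 4: does not offer valet parking; employees 75 ≥ 16; years in business 8 < 27 → Trade License not required.
Rule 5: years in business 8 ≤ 24 → Annual Certificate required.
Rule 6: seating 68 ≥ 46; is a home-based business → Compliance Registration required.
Rule 7: seating 68 > 46; is a home-based business → Standard Certificate required.
Rule 8: years in business 8 < 16; sells tobacco products → Compliance Permit not required.
Rule 9: employees 75 ≥ 34; sells tobacco products → Annual Permit not required.
Rule 10: employees 75 < 79; years in business 8 < 14; is a home-based business → General Business Authorization required.

Annual Certificate, Compliance Registration, General Business Authorization, Standard Certificate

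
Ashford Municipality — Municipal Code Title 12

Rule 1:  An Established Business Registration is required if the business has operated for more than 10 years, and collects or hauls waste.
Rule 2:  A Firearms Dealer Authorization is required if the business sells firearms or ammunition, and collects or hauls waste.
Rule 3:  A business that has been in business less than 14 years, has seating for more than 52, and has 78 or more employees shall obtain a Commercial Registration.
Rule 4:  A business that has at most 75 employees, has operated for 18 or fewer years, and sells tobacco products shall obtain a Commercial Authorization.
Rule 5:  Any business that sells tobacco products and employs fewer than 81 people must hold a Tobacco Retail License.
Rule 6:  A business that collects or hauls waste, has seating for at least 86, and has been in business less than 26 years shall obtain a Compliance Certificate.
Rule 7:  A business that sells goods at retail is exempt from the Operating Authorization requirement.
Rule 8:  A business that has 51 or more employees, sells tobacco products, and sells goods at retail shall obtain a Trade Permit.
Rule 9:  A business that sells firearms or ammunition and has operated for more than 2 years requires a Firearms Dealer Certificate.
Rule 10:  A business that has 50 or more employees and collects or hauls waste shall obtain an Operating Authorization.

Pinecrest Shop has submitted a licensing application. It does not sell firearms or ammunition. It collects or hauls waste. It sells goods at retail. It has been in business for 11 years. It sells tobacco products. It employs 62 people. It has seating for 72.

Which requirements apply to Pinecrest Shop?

Commercial Authorization, Established Business Registration, Tobacco Retail License, Trade Permit

Rule 1: years in business 11 > 10; collects or hauls waste → Established Business Registration required.
Rule 2: does not sell firearms or ammunition; collects or hauls waste → Firearms Dealer Authorization not required.
Rule 3: years in business 11 < 14; seating 72 > 52; employees 62 < 78 → Commercial Registration not required.
Rule 4: employees 62 ≤ 75; years in business 11 ≤ 18; sells tobacco products → Commercial Authorization required.
Rule 5: sells tobacco products; employees 62 < 81 → Tobacco Retail License required.
Rule 6: collects or hauls waste; seating 72 < 86; years in business 11 < 26 → Compliance Certificate not required.
Rule 7: sells goods at retail → exempt from Operating Authorization.
Rule 8: employees 62 ≥ 51; sells tobacco products; sells goods at retail → Trade Permit required.
Rule 9: does not sell firearms or ammunition; years in business 11 > 2 → Firearms Dealer Certificate not required.
Rule 10: employees 62 ≥ 50; collects or hauls waste → Operating Authorization required.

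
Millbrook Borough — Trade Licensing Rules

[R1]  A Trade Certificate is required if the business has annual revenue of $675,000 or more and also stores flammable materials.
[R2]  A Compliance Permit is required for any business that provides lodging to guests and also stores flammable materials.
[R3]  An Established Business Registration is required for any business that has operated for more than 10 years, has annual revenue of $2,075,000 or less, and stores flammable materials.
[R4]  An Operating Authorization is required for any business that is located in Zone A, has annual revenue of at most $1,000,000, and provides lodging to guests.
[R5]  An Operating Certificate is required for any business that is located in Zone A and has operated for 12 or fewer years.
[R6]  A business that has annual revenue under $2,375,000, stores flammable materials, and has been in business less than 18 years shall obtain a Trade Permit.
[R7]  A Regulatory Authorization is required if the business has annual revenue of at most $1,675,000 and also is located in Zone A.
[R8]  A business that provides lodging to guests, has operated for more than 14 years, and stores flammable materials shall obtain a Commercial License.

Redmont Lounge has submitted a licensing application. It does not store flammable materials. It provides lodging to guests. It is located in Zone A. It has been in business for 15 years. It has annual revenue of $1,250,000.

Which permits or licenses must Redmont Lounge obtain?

[R1] revenue $1,250,000 ≥ $675,000; does not store flammable materials → Trade Certificate not required.
[R2] provides lodging to guests; does not store flammable materials → Compliance Permit not required.
[R3] years in business 15 > 10; revenue $1,250,000 ≤ $2,075,000; does not store flammable materials → Established Business Registration not required.
[R4] is located in Zone A; revenue $1,250,000 > $1,000,000; provides lodging to guests → Operating Authorization not required.
[R5] is located in Zone A; years in business 15 > 12 → Operating Certificate not required.
[R6] revenue $1,250,000 < $2,375,000; does not store flammable materials; years in business 15 < 18 → Trade Permit not required.
[R7] revenue $1,250,000 ≤ $1,675,000; is located in Zone A → Regulatory Authorization required.
[R8] provides lodging to guests; years in business 15 > 14; does not store flammable materials → Commercial License not required.

Regulatory Authorization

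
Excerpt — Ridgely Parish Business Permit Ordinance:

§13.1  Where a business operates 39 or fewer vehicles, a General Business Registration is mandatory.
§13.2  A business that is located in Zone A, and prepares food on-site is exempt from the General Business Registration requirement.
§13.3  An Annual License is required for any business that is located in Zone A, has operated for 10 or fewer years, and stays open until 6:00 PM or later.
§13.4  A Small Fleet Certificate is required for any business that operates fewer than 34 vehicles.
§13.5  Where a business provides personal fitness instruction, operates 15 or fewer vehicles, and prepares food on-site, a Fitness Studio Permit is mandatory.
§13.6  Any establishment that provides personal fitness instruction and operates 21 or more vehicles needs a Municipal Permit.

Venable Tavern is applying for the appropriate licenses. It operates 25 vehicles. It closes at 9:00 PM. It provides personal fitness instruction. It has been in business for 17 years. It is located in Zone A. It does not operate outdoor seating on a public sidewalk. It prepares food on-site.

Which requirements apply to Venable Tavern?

Municipal Permit, Small Fleet Certificate

§13.1 vehicles 25 ≤ 39 → General Business Registration required.
§13.2 is located in Zone A; prepares food on-site → exempt from General Business Registration.
§13.3 is located in Zone A; years in business 17 > 10; closes 9:00 PM, after 6:00 PM → Annual License not required.
§13.4 vehicles 25 < 34 → Small Fleet Certificate required.
§13.5 provides personal fitness instruction; vehicles 25 > 15; prepares food on-site → Fitness Studio Permit not required.
§13.6 provides personal fitness instruction; vehicles 25 ≥ 21 → Municipal Permit required.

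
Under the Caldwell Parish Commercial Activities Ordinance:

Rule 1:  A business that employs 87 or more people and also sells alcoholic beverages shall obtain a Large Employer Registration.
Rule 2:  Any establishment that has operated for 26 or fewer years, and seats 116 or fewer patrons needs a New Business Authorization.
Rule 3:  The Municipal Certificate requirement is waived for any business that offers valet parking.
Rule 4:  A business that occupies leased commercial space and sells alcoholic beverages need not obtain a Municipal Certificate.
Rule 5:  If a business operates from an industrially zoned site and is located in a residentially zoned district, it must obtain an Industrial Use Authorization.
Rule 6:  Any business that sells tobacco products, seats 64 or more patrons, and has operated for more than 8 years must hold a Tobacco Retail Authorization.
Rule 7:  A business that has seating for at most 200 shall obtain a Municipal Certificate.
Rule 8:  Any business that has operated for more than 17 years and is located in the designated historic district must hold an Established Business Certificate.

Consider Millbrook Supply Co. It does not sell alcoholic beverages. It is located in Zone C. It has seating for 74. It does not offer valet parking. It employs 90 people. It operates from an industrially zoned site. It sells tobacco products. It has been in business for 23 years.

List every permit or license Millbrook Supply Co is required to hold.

Rule 1: employees 90 ≥ 87; does not sell alcoholic beverages → Large Employer Registration not required.
Rule 2: years in business 23 ≤ 26; seating 74 ≤ 116 → New Business Authorization required.
Rule 3: does not offer valet parking → Municipal Certificate exemption does not apply.
Rule 4: operates from an industrially zoned site (not: occupies leased commercial space); does not sell alcoholic beverages → Municipal Certificate exemption does not apply.
Rule 5: operates from an industrially zoned site; is located in Zone C (not: is located in a residentially zoned district) → Industrial Use Authorization not required.
Rule 6: sells tobacco products; seating 74 ≥ 64; years in business 23 > 8 → Tobacco Retail Authorization required.
Rule 7: seating 74 ≤ 200 → Municipal Certificate required.
Rule 8: years in business 23 > 17; is located in Zone C (not: is located in the designated historic district) → Established Business Certificate not required.

Municipal Certificate, New Business Authorization, Tobacco Retail Authorization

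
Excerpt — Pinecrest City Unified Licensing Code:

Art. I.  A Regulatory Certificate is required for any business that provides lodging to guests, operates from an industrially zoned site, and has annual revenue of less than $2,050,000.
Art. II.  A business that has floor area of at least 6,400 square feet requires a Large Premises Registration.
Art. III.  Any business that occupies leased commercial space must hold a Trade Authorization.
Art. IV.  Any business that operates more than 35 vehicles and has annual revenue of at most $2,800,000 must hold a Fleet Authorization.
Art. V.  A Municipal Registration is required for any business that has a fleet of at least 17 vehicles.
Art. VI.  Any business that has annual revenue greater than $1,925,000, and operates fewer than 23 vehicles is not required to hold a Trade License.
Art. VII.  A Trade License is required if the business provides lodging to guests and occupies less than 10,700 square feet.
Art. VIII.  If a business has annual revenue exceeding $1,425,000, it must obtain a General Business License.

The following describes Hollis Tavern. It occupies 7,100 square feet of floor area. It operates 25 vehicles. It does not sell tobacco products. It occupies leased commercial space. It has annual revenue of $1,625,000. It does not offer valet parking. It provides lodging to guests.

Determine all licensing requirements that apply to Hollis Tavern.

Art. I. provides lodging to guests; occupies leased commercial space (not: operates from an industrially zoned site); revenue $1,625,000 < $2,050,000 → Regulatory Certificate not required.
Art. II. floor area 7,100 square feet ≥ 6,400 square feet → Large Premises Registration required.
Art. III. occupies leased commercial space → Trade Authorization required.
Art. IV. vehicles 25 ≤ 35; revenue $1,625,000 ≤ $2,800,000 → Fleet Authorization not required.
Art. V. vehicles 25 ≥ 17 → Municipal Registration required.
Art. VI. revenue $1,625,000 ≤ $1,925,000; vehicles 25 ≥ 23 → Trade License exemption does not apply.
Art. VII. provides lodging to guests; floor area 7,100 square feet < 10,700 square feet → Trade License required.
Art. VIII. revenue $1,625,000 > $1,425,000 → General Business License required.

General Business License, Large Premises Registration, Municipal Registration, Trade Authorization, Trade License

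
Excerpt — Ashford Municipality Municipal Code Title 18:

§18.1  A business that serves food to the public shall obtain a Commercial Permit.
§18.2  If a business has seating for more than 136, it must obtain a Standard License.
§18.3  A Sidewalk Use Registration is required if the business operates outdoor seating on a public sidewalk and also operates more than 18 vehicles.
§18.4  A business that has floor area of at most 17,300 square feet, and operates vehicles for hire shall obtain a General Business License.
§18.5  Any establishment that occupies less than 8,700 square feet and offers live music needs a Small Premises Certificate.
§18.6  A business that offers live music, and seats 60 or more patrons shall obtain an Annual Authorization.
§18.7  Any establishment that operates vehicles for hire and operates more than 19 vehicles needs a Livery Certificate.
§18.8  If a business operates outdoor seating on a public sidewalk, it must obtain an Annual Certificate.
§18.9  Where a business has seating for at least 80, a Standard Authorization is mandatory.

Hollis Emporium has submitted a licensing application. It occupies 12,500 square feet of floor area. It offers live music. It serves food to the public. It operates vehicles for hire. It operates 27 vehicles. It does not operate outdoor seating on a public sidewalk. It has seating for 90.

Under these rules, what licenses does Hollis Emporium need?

Annual Authorization, Commercial Permit, General Business License, Livery Certificate, Standard Authorization

§18.1 serves food to the public → Commercial Permit required.
§18.2 seating 90 ≤ 136 → Standard License not required.
§18.3 does not operate outdoor seating on a public sidewalk; vehicles 27 > 18 → Sidewalk Use Registration not required.
§18.4 floor area 12,500 square feet ≤ 17,300 square feet; operates vehicles for hire → General Business License required.
§18.5 floor area 12,500 square feet ≥ 8,700 square feet; offers live music → Small Premises Certificate not required.
§18.6 offers live music; seating 90 ≥ 60 → Annual Authorization required.
§18.7 operates vehicles for hire; vehicles 27 > 19 → Livery Certificate required.
§18.8 does not operate outdoor seating on a public sidewalk → Annual Certificate not required.
§18.9 seating 90 ≥ 80 → Standard Authorization required.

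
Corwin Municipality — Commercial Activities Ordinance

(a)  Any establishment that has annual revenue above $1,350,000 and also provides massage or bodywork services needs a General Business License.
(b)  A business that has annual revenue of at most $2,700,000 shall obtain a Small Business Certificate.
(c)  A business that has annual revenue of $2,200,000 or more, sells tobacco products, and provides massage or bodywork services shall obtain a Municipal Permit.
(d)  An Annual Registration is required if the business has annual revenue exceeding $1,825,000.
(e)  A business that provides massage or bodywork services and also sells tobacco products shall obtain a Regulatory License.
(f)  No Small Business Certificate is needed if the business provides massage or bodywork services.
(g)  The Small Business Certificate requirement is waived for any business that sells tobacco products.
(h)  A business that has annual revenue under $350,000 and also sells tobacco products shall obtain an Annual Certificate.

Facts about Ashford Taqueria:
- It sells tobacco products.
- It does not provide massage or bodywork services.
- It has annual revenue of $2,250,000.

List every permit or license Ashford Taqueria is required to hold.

Annual Registration

(a) revenue $2,250,000 > $1,350,000; does not provide massage or bodywork services → General Business License not required.
(b) revenue $2,250,000 ≤ $2,700,000 → Small Business Certificate required.
(c) revenue $2,250,000 ≥ $2,200,000; sells tobacco products; does not provide massage or bodywork services → Municipal Permit not required.
(d) revenue $2,250,000 > $1,825,000 → Annual Registration required.
(e) does not provide massage or bodywork services; sells tobacco products → Regulatory License not required.
(f) does not provide massage or bodywork services → Small Business Certificate exemption does not apply.
(g) sells tobacco products → exempt from Small Business Certificate.
(h) revenue $2,250,000 ≥ $350,000; sells tobacco products → Annual Certificate not required.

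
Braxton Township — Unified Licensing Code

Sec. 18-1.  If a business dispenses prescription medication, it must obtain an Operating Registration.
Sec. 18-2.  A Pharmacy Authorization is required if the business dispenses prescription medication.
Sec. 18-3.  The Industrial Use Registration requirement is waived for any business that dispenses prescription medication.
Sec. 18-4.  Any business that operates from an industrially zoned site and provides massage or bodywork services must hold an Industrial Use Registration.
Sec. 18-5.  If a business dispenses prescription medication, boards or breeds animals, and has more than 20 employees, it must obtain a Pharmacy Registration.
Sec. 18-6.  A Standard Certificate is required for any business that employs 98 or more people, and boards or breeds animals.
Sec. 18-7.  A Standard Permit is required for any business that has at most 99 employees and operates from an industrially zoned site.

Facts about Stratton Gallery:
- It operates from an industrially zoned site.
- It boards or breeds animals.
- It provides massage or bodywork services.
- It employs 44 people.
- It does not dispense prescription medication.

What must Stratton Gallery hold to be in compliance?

Industrial Use Registration, Standard Permit

Sec. 18-1. does not dispense prescription medication → Operating Registration not required.
Sec. 18-2. does not dispense prescription medication → Pharmacy Authorization not required.
Sec. 18-3. does not dispense prescription medication → Industrial Use Registration exemption does not apply.
Sec. 18-4. operates from an industrially zoned site; provides massage or bodywork services → Industrial Use Registration required.
Sec. 18-5. does not dispense prescription medication; boards or breeds animals; employees 44 > 20 → Pharmacy Registration not required.
Sec. 18-6. employees 44 < 98; boards or breeds animals → Standard Certificate not required.
Sec. 18-7. employees 44 ≤ 99; operates from an industrially zoned site → Standard Permit required.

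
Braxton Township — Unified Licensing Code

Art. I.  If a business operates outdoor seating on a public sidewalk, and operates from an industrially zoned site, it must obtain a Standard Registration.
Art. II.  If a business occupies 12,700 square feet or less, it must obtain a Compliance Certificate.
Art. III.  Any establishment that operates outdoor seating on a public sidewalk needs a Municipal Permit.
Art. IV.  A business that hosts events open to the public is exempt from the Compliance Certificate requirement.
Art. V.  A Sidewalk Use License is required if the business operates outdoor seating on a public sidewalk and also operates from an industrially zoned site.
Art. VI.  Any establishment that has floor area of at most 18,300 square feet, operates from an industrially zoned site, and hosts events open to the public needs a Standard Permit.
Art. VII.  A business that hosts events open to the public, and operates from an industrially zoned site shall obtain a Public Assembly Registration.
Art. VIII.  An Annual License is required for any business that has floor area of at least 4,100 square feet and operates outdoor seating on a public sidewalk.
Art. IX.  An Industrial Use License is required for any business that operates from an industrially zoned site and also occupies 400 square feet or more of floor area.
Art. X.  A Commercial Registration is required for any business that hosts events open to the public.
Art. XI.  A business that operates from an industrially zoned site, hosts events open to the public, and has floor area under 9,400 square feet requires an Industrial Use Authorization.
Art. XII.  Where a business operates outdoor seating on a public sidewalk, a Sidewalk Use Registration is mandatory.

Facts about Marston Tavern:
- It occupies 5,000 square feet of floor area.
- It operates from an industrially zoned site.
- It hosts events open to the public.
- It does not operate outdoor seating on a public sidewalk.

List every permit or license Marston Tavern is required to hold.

Art. I. does not operate outdoor seating on a public sidewalk; operates from an industrially zoned site → Standard Registration not required.
Art. II. floor area 5,000 square feet ≤ 12,700 square feet → Compliance Certificate required.
Art. III. does not operate outdoor seating on a public sidewalk → Municipal Permit not required.
Art. IV. hosts events open to the public → exempt from Compliance Certificate.
Art. V. does not operate outdoor seating on a public sidewalk; operates from an industrially zoned site → Sidewalk Use License not required.
Art. VI. floor area 5,000 square feet ≤ 18,300 square feet; operates from an industrially zoned site; hosts events open to the public → Standard Permit required.
Art. VII. hosts events open to the public; operates from an industrially zoned site → Public Assembly Registration required.
Art. VIII. floor area 5,000 square feet ≥ 4,100 square feet; does not operate outdoor seating on a public sidewalk → Annual License not required.
Art. IX. operates from an industrially zoned site; floor area 5,000 square feet ≥ 400 square feet → Industrial Use License required.
Art. X. hosts events open to the public → Commercial Registration required.
Art. XI. operates from an industrially zoned site; hosts events open to the public; floor area 5,000 square feet < 9,400 square feet → Industrial Use Authorization required.
Art. XII. does not operate outdoor seating on a public sidewalk → Sidewalk Use Registration not required.

Commercial Registration, Industrial Use Authorization, Industrial Use License, Public Assembly Registration, Standard Permit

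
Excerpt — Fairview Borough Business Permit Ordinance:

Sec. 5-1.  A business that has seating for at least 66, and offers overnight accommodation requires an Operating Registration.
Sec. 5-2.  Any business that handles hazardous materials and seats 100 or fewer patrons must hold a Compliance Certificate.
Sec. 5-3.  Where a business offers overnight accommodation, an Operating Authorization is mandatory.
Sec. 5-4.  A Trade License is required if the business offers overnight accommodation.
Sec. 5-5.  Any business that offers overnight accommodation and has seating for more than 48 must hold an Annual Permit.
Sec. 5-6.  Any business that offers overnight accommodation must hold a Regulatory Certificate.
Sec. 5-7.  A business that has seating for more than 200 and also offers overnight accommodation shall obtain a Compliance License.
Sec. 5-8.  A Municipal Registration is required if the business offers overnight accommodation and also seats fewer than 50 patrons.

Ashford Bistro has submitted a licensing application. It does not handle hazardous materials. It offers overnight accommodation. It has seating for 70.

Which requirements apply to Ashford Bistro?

Sec. 5-1. seating 70 ≥ 66; offers overnight accommodation → Operating Registration required.
Sec. 5-2. does not handle hazardous materials; seating 70 ≤ 100 → Compliance Certificate not required.
Sec. 5-3. offers overnight accommodation → Operating Authorization required.
Sec. 5-4. offers overnight accommodation → Trade License required.
Sec. 5-5. offers overnight accommodation; seating 70 > 48 → Annual Permit required.
Sec. 5-6. offers overnight accommodation → Regulatory Certificate required.
Sec. 5-7. seating 70 ≤ 200; offers overnight accommodation → Compliance License not required.
Sec. 5-8. offers overnight accommodation; seating 70 ≥ 50 → Municipal Registration not required.

Annual Permit, Operating Authorization, Operating Registration, Regulatory Certificate, Trade License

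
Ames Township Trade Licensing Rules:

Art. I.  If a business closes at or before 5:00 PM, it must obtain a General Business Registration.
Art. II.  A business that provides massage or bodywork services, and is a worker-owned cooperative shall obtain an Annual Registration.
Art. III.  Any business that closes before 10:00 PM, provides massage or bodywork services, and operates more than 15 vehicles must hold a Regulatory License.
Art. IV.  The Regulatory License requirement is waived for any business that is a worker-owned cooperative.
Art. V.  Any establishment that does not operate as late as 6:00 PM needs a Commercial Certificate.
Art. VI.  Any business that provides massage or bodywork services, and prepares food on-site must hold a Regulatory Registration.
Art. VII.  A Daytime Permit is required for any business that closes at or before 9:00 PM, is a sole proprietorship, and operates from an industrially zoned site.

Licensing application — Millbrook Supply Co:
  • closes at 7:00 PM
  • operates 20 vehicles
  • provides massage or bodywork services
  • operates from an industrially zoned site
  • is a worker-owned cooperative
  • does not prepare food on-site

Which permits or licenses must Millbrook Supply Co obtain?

Annual Registration

Art. I. closes 7:00 PM, after 5:00 PM → General Business Registration not required.
Art. II. provides massage or bodywork services; is a worker-owned cooperative → Annual Registration required.
Art. III. closes 7:00 PM, at/before 10:00 PM; provides massage or bodywork services; vehicles 20 > 15 → Regulatory License required.
Art. IV. is a worker-owned cooperative → exempt from Regulatory License.
Art. V. closes 7:00 PM, after 6:00 PM → Commercial Certificate not required.
Art. VI. provides massage or bodywork services; does not prepare food on-site → Regulatory Registration not required.
Art. VII. closes 7:00 PM, at/before 9:00 PM; is a worker-owned cooperative (not: is a sole proprietorship); operates from an industrially zoned site → Daytime Permit not required.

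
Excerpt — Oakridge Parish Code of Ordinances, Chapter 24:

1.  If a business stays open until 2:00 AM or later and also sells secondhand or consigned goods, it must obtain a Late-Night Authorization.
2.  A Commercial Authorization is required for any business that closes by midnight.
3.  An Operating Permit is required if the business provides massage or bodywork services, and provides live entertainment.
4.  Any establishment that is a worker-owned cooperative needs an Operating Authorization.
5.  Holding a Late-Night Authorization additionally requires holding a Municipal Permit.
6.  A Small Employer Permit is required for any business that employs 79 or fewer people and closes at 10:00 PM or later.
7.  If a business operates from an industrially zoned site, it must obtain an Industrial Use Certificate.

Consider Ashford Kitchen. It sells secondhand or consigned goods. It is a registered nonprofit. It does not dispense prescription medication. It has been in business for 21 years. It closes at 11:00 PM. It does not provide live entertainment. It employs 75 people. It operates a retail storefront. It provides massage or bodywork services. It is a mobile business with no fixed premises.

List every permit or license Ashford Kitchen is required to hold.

1. closes 11:00 PM, at/before 2:00 AM; sells secondhand or consigned goods → Late-Night Authorization not required.
2. closes 11:00 PM, at/before midnight → Commercial Authorization required.
3. provides massage or bodywork services; does not provide live entertainment → Operating Permit not required.
4. is a registered nonprofit (not: is a worker-owned cooperative) → Operating Authorization not required.
5. Late-Night Authorization is not required → no effect.
6. employees 75 ≤ 79; closes 11:00 PM, after 10:00 PM → Small Employer Permit required.
7. is a mobile business with no fixed premises (not: operates from an industrially zoned site) → Industrial Use Certificate not required.

Commercial Authorization, Small Employer Permit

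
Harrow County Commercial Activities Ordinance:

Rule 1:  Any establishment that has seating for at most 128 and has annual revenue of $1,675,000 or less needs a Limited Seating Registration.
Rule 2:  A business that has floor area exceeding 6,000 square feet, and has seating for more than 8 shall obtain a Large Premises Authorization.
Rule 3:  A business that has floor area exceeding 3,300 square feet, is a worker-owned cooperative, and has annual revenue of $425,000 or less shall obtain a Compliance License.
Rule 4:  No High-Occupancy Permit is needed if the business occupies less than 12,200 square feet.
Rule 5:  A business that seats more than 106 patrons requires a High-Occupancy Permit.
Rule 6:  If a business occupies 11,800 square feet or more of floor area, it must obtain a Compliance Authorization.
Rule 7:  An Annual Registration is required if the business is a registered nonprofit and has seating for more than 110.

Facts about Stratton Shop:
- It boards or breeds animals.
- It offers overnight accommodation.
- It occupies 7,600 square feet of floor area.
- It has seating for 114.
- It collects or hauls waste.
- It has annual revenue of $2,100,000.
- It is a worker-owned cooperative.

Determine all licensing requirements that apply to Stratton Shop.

Rule 1: seating 114 ≤ 128; revenue $2,100,000 > $1,675,000 → Limited Seating Registration not required.
Rule 2: floor area 7,600 square feet > 6,000 square feet; seating 114 > 8 → Large Premises Authorization required.
Rule 3: floor area 7,600 square feet > 3,300 square feet; is a worker-owned cooperative; revenue $2,100,000 > $425,000 → Compliance License not required.
Rule 4: floor area 7,600 square feet < 12,200 square feet → exempt from High-Occupancy Permit.
Rule 5: seating 114 > 106 → High-Occupancy Permit required.
Rule 6: floor area 7,600 square feet < 11,800 square feet → Compliance Authorization not required.
Rule 7: is a worker-owned cooperative (not: is a registered nonprofit); seating 114 > 110 → Annual Registration not required.

Large Premises Authorization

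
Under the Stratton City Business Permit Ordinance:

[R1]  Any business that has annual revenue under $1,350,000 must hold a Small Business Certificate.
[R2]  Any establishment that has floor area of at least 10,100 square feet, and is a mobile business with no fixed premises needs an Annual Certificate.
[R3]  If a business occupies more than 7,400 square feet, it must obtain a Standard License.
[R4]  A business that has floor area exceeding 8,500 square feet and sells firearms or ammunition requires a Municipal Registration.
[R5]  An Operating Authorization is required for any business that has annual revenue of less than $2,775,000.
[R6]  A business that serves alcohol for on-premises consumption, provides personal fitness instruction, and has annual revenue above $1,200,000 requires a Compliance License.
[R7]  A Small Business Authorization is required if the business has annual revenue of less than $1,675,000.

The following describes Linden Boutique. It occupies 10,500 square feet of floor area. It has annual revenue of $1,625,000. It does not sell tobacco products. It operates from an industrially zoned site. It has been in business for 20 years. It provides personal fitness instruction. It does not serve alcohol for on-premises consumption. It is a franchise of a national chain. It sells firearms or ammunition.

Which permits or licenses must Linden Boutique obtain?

Municipal Registration, Operating Authorization, Small Business Authorization, Standard License

[R1] revenue $1,625,000 ≥ $1,350,000 → Small Business Certificate not required.
[R2] floor area 10,500 square feet ≥ 10,100 square feet; operates from an industrially zoned site (not: is a mobile business with no fixed premises) → Annual Certificate not required.
[R3] floor area 10,500 square feet > 7,400 square feet → Standard License required.
[R4] floor area 10,500 square feet > 8,500 square feet; sells firearms or ammunition → Municipal Registration required.
[R5] revenue $1,625,000 < $2,775,000 → Operating Authorization required.
[R6] does not serve alcohol for on-premises consumption; provides personal fitness instruction; revenue $1,625,000 > $1,200,000 → Compliance License not required.
[R7] revenue $1,625,000 < $1,675,000 → Small Business Authorization required.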